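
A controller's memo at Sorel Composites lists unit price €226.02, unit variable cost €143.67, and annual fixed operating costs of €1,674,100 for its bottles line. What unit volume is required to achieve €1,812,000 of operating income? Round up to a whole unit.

Contribution margin per unit = €226.02 − €143.67 = €82.35.
Required volume = (fixed costs + target profit) ÷ CM = (€1,674,100 + €1,812,000) ÷ €82.35 = 42,332.73, so 42,333 bottles.

42,333 bottles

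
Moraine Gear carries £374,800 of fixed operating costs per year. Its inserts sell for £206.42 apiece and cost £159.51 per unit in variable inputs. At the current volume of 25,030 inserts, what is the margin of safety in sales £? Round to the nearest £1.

Contribution margin per unit = £206.42 − £159.51 = £46.91. Break-even units = £374,800 ÷ £46.91 = 7,989.77; break-even revenue = 7,989.77 × £206.42 = £1,649,247.84.
Current sales = 25,030 × £206.42 = £5,166,692.60.
Margin of safety = £5,166,692.60 − £1,649,247.84 = £3,517,445.

£3,517,445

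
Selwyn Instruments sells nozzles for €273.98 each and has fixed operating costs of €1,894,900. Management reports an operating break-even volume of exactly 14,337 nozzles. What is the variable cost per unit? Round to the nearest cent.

At break-even, FC = Q × (P − VC), so P − VC = €1,894,900 ÷ 14,337 = €132.1685.
Variable cost per unit = €273.98 − €132.1685 = €141.81.

€141.81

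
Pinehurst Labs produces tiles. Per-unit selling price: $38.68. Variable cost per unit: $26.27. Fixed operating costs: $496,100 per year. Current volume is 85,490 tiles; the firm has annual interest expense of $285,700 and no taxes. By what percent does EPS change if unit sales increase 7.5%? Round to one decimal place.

+28.5%

At 85,490 units, contribution = 85,490 × $12.41 = $1,060,930.90.
EBIT = $1,060,930.90 − $496,100 = $564,830.90.
After interest of $285,700.00, pre-tax earnings = $279,130.90.
Degree of combined leverage = contribution ÷ (EBIT − I) = $1,060,930.90 ÷ $279,130.90 = 3.8008.
EPS therefore changes by 3.8008 × (+7.5%) = +28.5%.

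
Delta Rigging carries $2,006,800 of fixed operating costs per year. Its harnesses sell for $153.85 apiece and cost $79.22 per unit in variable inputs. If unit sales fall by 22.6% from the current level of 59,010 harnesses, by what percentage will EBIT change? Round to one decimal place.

At 59,010 units, contribution = 59,010 × $74.63 = $4,403,916.30.
Subtracting fixed costs: EBIT = $4,403,916.30 − $2,006,800 = $2,397,116.30.
So DOL = total CM / EBIT = $4,403,916.30 / $2,397,116.30 = 1.8372.
Operating income changes by 1.8372 × -22.6% = -41.5%.

-41.5%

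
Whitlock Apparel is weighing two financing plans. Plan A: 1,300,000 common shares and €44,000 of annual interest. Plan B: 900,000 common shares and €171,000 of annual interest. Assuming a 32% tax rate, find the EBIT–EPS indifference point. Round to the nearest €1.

€456,750

Set EPS_A = EPS_B: (EBIT − €44,000)(1 − 0.32) ÷ 1,300,000 = (EBIT − €171,000)(1 − 0.32) ÷ 900,000.
The (1 − t) factor cancels: (EBIT − 44,000) × 900,000 = (EBIT − 171,000) × 1,300,000.
Solving, EBIT = (171,000·1,300,000 − 44,000·900,000) / (1,300,000 − 900,000) = 182,700,000,000 / 400,000 = 456,750.00.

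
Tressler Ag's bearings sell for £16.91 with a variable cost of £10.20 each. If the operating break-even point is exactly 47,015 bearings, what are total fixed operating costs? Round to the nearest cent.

£315,470.65

Contribution margin per unit = £16.91 − £10.20 = £6.71.
Fixed costs = break-even units × CM = 47,015 × £6.71 = £315,470.65.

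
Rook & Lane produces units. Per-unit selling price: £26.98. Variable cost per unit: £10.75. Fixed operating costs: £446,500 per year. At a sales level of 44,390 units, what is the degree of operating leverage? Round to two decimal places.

Contribution at this volume is 44,390 × £16.23 = £720,449.70.
EBIT = £720,449.70 − £446,500 = £273,949.70.
Degree of operating leverage = £720,449.70 / £273,949.70 = 2.6299.

2.63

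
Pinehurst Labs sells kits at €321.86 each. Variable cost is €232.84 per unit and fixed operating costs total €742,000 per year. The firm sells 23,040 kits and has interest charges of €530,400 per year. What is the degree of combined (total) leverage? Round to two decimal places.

At 23,040 units, contribution = 23,040 × €89.02 = €2,051,020.80.
EBIT = €2,051,020.80 − €742,000 = €1,309,020.80. Interest = €530,400.00.
DOL = €2,051,020.80 ÷ €1,309,020.80 = 1.5668; DFL = €1,309,020.80 ÷ €778,620.80 = 1.6812.
DCL = DOL × DFL = 1.5668 × 1.6812 = 2.6341.

2.63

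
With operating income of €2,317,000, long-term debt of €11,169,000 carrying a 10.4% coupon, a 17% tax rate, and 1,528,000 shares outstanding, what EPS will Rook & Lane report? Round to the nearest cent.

Interest = €1,161,576.00, so EBT = €2,317,000 − €1,161,576.00 = €1,155,424.00.
After tax at 17%: net income = €1,155,424.00 × 0.83 = €959,001.92.
EPS = €959,001.92 ÷ 1,528,000 = €0.63.

€0.63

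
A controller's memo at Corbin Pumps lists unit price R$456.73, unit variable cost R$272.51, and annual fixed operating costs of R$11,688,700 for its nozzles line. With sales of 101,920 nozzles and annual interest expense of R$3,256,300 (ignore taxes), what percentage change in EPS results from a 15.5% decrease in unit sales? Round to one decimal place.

-76.0%

Total contribution margin = 101,920 × R$184.22 = R$18,775,702.40.
EBIT = R$18,775,702.40 − R$11,688,700 = R$7,087,002.40.
Interest = R$3,256,300.00, so EBIT − I = R$3,830,702.40.
DCL = total CM / (EBIT − I) = R$18,775,702.40 / R$3,830,702.40 = 4.9014.
EPS therefore changes by 4.9014 × (-15.5%) = -76.0%.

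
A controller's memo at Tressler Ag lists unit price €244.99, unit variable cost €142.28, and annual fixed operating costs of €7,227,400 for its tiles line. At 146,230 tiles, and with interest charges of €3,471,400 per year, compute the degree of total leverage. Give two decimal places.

3.48

At 146,230 units, contribution = 146,230 × €102.71 = €15,019,283.30.
EBIT = €15,019,283.30 − €7,227,400 = €7,791,883.30. Interest = €3,471,400.00, so EBIT − I = €4,320,483.30.
Degree of total leverage = total CM / (EBIT − interest) = €15,019,283.30 / €4,320,483.30 = 3.4763.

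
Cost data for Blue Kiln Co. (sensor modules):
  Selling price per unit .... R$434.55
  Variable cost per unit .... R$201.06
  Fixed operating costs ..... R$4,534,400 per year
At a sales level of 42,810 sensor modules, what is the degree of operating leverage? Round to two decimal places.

1.83

At 42,810 units, contribution = 42,810 × R$233.49 = R$9,995,706.90.
Subtracting fixed costs: EBIT = R$9,995,706.90 − R$4,534,400 = R$5,461,306.90.
So DOL = total CM / EBIT = R$9,995,706.90 / R$5,461,306.90 = 1.8303.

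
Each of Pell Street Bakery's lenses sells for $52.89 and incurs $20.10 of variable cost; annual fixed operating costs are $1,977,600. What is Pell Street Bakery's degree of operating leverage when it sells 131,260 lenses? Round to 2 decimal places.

Total contribution margin = 131,260 × $32.79 = $4,304,015.40.
EBIT = $4,304,015.40 − $1,977,600 = $2,326,415.40.
Degree of operating leverage = $4,304,015.40 / $2,326,415.40 = 1.8501.

1.85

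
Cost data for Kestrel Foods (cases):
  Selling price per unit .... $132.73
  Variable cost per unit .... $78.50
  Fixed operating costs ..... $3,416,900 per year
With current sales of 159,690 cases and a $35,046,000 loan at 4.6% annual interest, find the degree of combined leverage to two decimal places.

2.39

At 159,690 units, contribution = 159,690 × $54.23 = $8,659,988.70.
EBIT = $8,659,988.70 − $3,416,900 = $5,243,088.70. Interest = $1,612,116.00, so EBIT − I = $3,630,972.70.
Degree of total leverage = total CM / (EBIT − interest) = $8,659,988.70 / $3,630,972.70 = 2.3850.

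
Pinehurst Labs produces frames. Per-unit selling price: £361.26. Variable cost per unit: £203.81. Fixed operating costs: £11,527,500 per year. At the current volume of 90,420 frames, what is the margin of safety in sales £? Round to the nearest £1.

Unit CM = price − variable cost = £361.26 − £203.81 = £157.45. Break-even units = £11,527,500 ÷ £157.45 = 73,213.72; break-even revenue = 73,213.72 × £361.26 = £26,449,188.00.
Actual sales revenue = 90,420 × £361.26 = £32,665,129.20.
Margin of safety = £32,665,129.20 − £26,449,188.00 = £6,215,941.

£6,215,941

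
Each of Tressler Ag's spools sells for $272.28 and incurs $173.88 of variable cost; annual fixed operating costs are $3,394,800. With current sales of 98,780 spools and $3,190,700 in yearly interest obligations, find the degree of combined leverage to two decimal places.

Contribution at this volume is 98,780 × $98.40 = $9,719,952.00.
Operating income = contribution − fixed costs = $9,719,952.00 − $3,394,800 = $6,325,152.00. Interest = $3,190,700.00.
DOL = $9,719,952.00 ÷ $6,325,152.00 = 1.5367; DFL = $6,325,152.00 ÷ $3,134,452.00 = 2.0179.
DCL = DOL × DFL = 1.5367 × 2.0179 = 3.1009.

3.10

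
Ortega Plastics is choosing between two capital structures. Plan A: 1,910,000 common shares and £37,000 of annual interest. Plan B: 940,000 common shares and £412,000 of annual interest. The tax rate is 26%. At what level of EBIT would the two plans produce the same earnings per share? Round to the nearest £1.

£775,402

At indifference, (EBIT − 37,000)(1 − t)/1,910,000 = (EBIT − 412,000)(1 − t)/940,000.
The (1 − t) factor cancels: (EBIT − 37,000) × 940,000 = (EBIT − 412,000) × 1,910,000.
EBIT × (1,910,000 − 940,000) = 412,000 × 1,910,000 − 37,000 × 940,000 = 752,140,000,000, so EBIT = 752,140,000,000 ÷ 970,000 = 775,402.06.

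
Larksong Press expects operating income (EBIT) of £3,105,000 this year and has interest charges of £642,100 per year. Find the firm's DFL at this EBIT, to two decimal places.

Annual interest charges come to £642,100.00.
DFL = EBIT ÷ (EBIT − I) = £3,105,000 ÷ (£3,105,000 − £642,100.00) = £3,105,000 ÷ £2,462,900.00 = 1.2607.

1.26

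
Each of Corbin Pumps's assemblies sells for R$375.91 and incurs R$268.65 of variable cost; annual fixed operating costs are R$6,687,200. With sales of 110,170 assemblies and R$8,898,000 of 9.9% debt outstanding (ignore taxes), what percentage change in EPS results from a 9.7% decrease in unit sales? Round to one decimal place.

-27.0%

Contribution at this volume is 110,170 × R$107.26 = R$11,816,834.20.
EBIT = R$11,816,834.20 − R$6,687,200 = R$5,129,634.20.
After interest of R$880,902.00, pre-tax earnings = R$4,248,732.20.
DCL = total CM / (EBIT − I) = R$11,816,834.20 / R$4,248,732.20 = 2.7813.
EPS therefore changes by 2.7813 × (-9.7%) = -27.0%.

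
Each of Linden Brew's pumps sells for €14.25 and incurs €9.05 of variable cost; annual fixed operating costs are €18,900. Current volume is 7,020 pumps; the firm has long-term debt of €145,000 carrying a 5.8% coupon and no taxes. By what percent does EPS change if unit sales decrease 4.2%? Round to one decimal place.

At 7,020 units, contribution = 7,020 × €5.20 = €36,504.00.
EBIT = €36,504.00 − €18,900 = €17,604.00.
After interest of €8,410.00, pre-tax earnings = €9,194.00.
Degree of combined leverage = contribution ÷ (EBIT − I) = €36,504.00 ÷ €9,194.00 = 3.9704.
EPS therefore changes by 3.9704 × (-4.2%) = -16.7%.

-16.7%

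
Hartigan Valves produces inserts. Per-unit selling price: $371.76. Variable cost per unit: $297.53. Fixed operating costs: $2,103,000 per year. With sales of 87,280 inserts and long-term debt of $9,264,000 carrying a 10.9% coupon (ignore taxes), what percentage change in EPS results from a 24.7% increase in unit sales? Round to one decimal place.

+47.5%

Contribution at this volume is 87,280 × $74.23 = $6,478,794.40.
EBIT = $6,478,794.40 − $2,103,000 = $4,375,794.40.
After interest of $1,009,776.00, pre-tax earnings = $3,366,018.40.
Degree of combined leverage = contribution ÷ (EBIT − I) = $6,478,794.40 ÷ $3,366,018.40 = 1.9248.
EPS therefore changes by 1.9248 × (+24.7%) = +47.5%.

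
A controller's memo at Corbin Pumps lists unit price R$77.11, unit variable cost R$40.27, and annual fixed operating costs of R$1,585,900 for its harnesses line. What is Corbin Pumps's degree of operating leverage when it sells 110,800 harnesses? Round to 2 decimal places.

At 110,800 units, contribution = 110,800 × R$36.84 = R$4,081,872.00.
EBIT = R$4,081,872.00 − R$1,585,900 = R$2,495,972.00.
Degree of operating leverage = R$4,081,872.00 / R$2,495,972.00 = 1.6354.

1.64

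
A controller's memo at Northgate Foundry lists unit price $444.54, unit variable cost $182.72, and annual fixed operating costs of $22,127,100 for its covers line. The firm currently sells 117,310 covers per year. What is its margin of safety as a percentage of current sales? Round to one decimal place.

28.0%

Unit CM = price − variable cost = $444.54 − $182.72 = $261.82. Break-even units = $22,127,100 ÷ $261.82 = 84,512.64; break-even revenue = 84,512.64 × $444.54 = $37,569,250.00.
Current sales = 117,310 × $444.54 = $52,148,987.40.
Margin of safety = ($52,148,987.40 − $37,569,250.00) ÷ $52,148,987.40 = 28.0%.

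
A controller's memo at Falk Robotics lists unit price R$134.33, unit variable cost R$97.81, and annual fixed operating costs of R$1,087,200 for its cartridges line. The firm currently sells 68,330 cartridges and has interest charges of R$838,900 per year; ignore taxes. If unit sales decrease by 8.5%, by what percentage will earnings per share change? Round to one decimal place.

-37.3%

Total contribution margin = 68,330 × R$36.52 = R$2,495,411.60.
Operating income = contribution − fixed costs = R$2,495,411.60 − R$1,087,200 = R$1,408,211.60.
After interest of R$838,900.00, pre-tax earnings = R$569,311.60.
DCL = total CM / (EBIT − I) = R$2,495,411.60 / R$569,311.60 = 4.3832.
EPS therefore changes by 4.3832 × (-8.5%) = -37.3%.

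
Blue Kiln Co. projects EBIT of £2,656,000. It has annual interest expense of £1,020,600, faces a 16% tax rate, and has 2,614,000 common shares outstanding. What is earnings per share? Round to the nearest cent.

Interest = £1,020,600.00, so EBT = £2,656,000 − £1,020,600.00 = £1,635,400.00.
Net income = £1,635,400.00 × (1 − 0.16) = £1,373,736.00.
Per share: £1,373,736.00 / 2,614,000 shares = £0.53.

£0.53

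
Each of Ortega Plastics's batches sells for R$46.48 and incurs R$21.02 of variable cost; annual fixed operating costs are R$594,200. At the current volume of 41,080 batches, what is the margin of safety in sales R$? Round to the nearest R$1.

R$824,622

Contribution margin per unit = R$46.48 − R$21.02 = R$25.46. Break-even units = R$594,200 ÷ R$25.46 = 23,338.57; break-even revenue = 23,338.57 × R$46.48 = R$1,084,776.75.
Current sales = 41,080 × R$46.48 = R$1,909,398.40.
Margin of safety = R$1,909,398.40 − R$1,084,776.75 = R$824,622.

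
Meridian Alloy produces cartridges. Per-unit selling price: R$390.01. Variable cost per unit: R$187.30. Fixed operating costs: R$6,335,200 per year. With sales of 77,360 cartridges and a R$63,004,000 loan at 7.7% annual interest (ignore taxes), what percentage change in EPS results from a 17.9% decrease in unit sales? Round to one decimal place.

-62.4%

Contribution at this volume is 77,360 × R$202.71 = R$15,681,645.60.
Operating income = contribution − fixed costs = R$15,681,645.60 − R$6,335,200 = R$9,346,445.60.
After interest of R$4,851,308.00, pre-tax earnings = R$4,495,137.60.
DCL = total CM / (EBIT − I) = R$15,681,645.60 / R$4,495,137.60 = 3.4886.
EPS therefore changes by 3.4886 × (-17.9%) = -62.4%.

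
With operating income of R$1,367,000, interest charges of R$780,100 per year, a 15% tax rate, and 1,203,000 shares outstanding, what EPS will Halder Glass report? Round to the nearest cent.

Pre-tax income = R$1,367,000 − R$780,100.00 = R$586,900.00.
After tax at 15%: net income = R$586,900.00 × 0.85 = R$498,865.00.
Per share: R$498,865.00 / 1,203,000 shares = R$0.41.

R$0.41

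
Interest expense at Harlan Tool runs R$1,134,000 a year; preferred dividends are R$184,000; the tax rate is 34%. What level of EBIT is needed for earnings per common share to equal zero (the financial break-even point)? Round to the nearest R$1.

Grossing the preferred dividend up to pre-tax terms: R$184,000 / (1 − 0.34) = R$278,787.88.
EPS = 0 when EBIT covers interest plus the pre-tax preferred burden: R$1,134,000 + R$278,787.88 = R$1,412,787.88.

R$1,412,788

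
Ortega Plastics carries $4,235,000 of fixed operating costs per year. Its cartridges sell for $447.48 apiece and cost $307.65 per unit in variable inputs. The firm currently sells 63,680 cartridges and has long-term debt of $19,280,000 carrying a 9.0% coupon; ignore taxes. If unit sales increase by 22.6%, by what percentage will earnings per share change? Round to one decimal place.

Total contribution margin = 63,680 × $139.83 = $8,904,374.40.
Operating income = contribution − fixed costs = $8,904,374.40 − $4,235,000 = $4,669,374.40.
After interest of $1,735,200.00, pre-tax earnings = $2,934,174.40.
DCL = total CM / (EBIT − I) = $8,904,374.40 / $2,934,174.40 = 3.0347.
EPS therefore changes by 3.0347 × (+22.6%) = +68.6%.

+68.6%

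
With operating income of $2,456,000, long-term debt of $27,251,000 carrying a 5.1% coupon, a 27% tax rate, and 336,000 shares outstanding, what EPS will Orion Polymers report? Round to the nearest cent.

Interest = $1,389,801.00, so EBT = $2,456,000 − $1,389,801.00 = $1,066,199.00.
After tax at 27%: net income = $1,066,199.00 × 0.73 = $778,325.27.
EPS = $778,325.27 ÷ 336,000 = $2.32.

$2.32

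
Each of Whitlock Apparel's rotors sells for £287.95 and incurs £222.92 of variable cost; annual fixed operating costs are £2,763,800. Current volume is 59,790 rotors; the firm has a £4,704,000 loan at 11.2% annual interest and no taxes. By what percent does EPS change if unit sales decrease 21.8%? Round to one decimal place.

Contribution at this volume is 59,790 × £65.03 = £3,888,143.70.
Operating income = contribution − fixed costs = £3,888,143.70 − £2,763,800 = £1,124,343.70.
Interest = £526,848.00, so EBIT − I = £597,495.70.
DCL = total CM / (EBIT − I) = £3,888,143.70 / £597,495.70 = 6.5074.
EPS therefore changes by 6.5074 × (-21.8%) = -141.9%.

-141.9%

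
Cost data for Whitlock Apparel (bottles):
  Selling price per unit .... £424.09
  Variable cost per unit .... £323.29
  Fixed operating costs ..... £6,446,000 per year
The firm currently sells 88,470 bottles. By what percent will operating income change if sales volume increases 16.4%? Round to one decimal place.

+59.2%

Total contribution margin = 88,470 × £100.80 = £8,917,776.00.
EBIT = £8,917,776.00 − £6,446,000 = £2,471,776.00.
Degree of operating leverage = £8,917,776.00 / £2,471,776.00 = 3.6078.
%ΔEBIT = DOL × %ΔSales = 3.6078 × +16.4% = +59.2%.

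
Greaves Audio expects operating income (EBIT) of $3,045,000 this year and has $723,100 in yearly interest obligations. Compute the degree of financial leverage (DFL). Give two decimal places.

Annual interest charges come to $723,100.00.
DFL = EBIT ÷ (EBIT − I) = $3,045,000 ÷ ($3,045,000 − $723,100.00) = $3,045,000 ÷ $2,321,900.00 = 1.3114.

1.31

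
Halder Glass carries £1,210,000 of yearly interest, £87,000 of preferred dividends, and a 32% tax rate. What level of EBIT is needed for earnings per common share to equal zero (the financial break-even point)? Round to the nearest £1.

£1,337,941

Grossing the preferred dividend up to pre-tax terms: £87,000 / (1 − 0.32) = £127,941.18.
EPS = 0 when EBIT covers interest plus the pre-tax preferred burden: £1,210,000 + £127,941.18 = £1,337,941.18.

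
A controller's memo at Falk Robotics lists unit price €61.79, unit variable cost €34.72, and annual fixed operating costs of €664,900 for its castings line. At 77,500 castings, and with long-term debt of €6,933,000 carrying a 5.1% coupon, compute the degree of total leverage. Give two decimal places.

Contribution at this volume is 77,500 × €27.07 = €2,097,925.00.
Operating income = contribution − fixed costs = €2,097,925.00 − €664,900 = €1,433,025.00. Interest = €353,583.00, so EBIT − I = €1,079,442.00.
DCL = contribution ÷ (EBIT − I) = €2,097,925.00 ÷ €1,079,442.00 = 1.9435.

1.94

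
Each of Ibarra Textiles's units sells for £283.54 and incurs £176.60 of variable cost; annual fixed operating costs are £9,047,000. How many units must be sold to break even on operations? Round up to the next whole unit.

Contribution margin per unit = £283.54 − £176.60 = £106.94.
Break-even volume = fixed costs ÷ CM per unit = £9,047,000 ÷ £106.94 = 84,598.84, so 84,599 units.

84,599 units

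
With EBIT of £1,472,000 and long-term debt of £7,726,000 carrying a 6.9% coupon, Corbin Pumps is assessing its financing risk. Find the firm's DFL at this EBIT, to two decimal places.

1.57

Interest = £533,094.00.
DFL = EBIT ÷ (EBIT − I) = £1,472,000 ÷ (£1,472,000 − £533,094.00) = £1,472,000 ÷ £938,906.00 = 1.5678.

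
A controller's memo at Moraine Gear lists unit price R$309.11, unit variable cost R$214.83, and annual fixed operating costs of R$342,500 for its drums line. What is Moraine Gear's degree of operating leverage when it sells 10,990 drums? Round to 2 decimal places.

Total contribution margin = 10,990 × R$94.28 = R$1,036,137.20.
Subtracting fixed costs: EBIT = R$1,036,137.20 − R$342,500 = R$693,637.20.
Degree of operating leverage = R$1,036,137.20 / R$693,637.20 = 1.4938.

1.49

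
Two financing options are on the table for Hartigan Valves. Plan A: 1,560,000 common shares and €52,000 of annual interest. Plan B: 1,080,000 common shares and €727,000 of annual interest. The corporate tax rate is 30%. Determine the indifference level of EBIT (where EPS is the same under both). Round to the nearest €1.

At indifference, (EBIT − 52,000)(1 − t)/1,560,000 = (EBIT − 727,000)(1 − t)/1,080,000.
Cancelling (1 − t) and cross-multiplying: 1,080,000·(EBIT − 52,000) = 1,560,000·(EBIT − 727,000).
Solving, EBIT = (727,000·1,560,000 − 52,000·1,080,000) / (1,560,000 − 1,080,000) = 1,077,960,000,000 / 480,000 = 2,245,750.00.

€2,245,750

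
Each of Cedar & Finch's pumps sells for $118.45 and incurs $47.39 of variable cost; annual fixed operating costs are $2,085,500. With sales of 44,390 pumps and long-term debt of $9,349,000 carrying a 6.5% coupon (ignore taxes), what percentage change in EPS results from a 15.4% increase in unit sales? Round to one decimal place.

Total contribution margin = 44,390 × $71.06 = $3,154,353.40.
EBIT = $3,154,353.40 − $2,085,500 = $1,068,853.40.
After interest of $607,685.00, pre-tax earnings = $461,168.40.
DCL = total CM / (EBIT − I) = $3,154,353.40 / $461,168.40 = 6.8399.
EPS therefore changes by 6.8399 × (+15.4%) = +105.3%.

+105.3%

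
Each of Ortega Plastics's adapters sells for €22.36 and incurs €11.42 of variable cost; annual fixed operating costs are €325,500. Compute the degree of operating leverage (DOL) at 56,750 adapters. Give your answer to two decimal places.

Total contribution margin = 56,750 × €10.94 = €620,845.00.
Subtracting fixed costs: EBIT = €620,845.00 − €325,500 = €295,345.00.
DOL = contribution ÷ EBIT = €620,845.00 ÷ €295,345.00 = 2.1021.

2.10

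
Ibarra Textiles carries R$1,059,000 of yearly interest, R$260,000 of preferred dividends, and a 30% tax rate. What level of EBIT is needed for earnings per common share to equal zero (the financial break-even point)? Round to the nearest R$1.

R$1,430,429

Preferred dividends are paid after tax, so their pre-tax equivalent is R$260,000 ÷ (1 − 0.30) = R$371,428.57.
EPS = 0 when EBIT covers interest plus the pre-tax preferred burden: R$1,059,000 + R$371,428.57 = R$1,430,428.57.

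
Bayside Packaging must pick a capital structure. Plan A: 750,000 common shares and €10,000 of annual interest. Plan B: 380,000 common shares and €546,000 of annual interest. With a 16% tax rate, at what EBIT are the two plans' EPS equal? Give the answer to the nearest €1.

At indifference, (EBIT − 10,000)(1 − t)/750,000 = (EBIT − 546,000)(1 − t)/380,000.
Cancelling (1 − t) and cross-multiplying: 380,000·(EBIT − 10,000) = 750,000·(EBIT − 546,000).
EBIT × (750,000 − 380,000) = 546,000 × 750,000 − 10,000 × 380,000 = 405,700,000,000, so EBIT = 405,700,000,000 ÷ 370,000 = 1,096,486.49.

€1,096,486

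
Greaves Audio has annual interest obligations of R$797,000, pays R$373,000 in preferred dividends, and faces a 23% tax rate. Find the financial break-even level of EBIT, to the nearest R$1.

Preferred dividends are paid after tax, so their pre-tax equivalent is R$373,000 ÷ (1 − 0.23) = R$484,415.58.
EPS = 0 when EBIT covers interest plus the pre-tax preferred burden: R$797,000 + R$484,415.58 = R$1,281,415.58.

R$1,281,416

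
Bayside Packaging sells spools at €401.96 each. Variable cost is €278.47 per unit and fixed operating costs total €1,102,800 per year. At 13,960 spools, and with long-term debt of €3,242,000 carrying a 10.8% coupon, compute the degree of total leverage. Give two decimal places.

6.36

Contribution at this volume is 13,960 × €123.49 = €1,723,920.40.
Subtracting fixed costs: EBIT = €1,723,920.40 − €1,102,800 = €621,120.40. Interest = €350,136.00.
DOL = €1,723,920.40 ÷ €621,120.40 = 2.7755; DFL = €621,120.40 ÷ €270,984.40 = 2.2921.
DCL = DOL × DFL = 2.7755 × 2.2921 = 6.3617.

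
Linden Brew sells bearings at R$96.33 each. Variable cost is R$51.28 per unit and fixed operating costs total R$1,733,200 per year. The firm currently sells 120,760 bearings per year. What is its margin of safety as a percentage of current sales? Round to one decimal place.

68.1%

Unit CM = price − variable cost = R$96.33 − R$51.28 = R$45.05. Break-even units = R$1,733,200 ÷ R$45.05 = 38,472.81; break-even revenue = 38,472.81 × R$96.33 = R$3,706,085.59.
Current sales = 120,760 × R$96.33 = R$11,632,810.80.
Margin of safety = (R$11,632,810.80 − R$3,706,085.59) ÷ R$11,632,810.80 = 68.1%.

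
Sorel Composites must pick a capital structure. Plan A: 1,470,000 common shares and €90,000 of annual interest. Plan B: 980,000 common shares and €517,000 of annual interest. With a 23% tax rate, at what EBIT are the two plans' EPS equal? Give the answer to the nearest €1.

€1,371,000

Set EPS_A = EPS_B: (EBIT − €90,000)(1 − 0.23) ÷ 1,470,000 = (EBIT − €517,000)(1 − 0.23) ÷ 980,000.
The (1 − t) factor cancels: (EBIT − 90,000) × 980,000 = (EBIT − 517,000) × 1,470,000.
Solving, EBIT = (517,000·1,470,000 − 90,000·980,000) / (1,470,000 − 980,000) = 671,790,000,000 / 490,000 = 1,371,000.00.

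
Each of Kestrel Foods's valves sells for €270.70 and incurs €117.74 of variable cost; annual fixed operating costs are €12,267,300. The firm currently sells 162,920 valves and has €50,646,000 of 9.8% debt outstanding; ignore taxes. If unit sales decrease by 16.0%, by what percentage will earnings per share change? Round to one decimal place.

-51.9%

Contribution at this volume is 162,920 × €152.96 = €24,920,243.20.
Subtracting fixed costs: EBIT = €24,920,243.20 − €12,267,300 = €12,652,943.20.
After interest of €4,963,308.00, pre-tax earnings = €7,689,635.20.
DCL = total CM / (EBIT − I) = €24,920,243.20 / €7,689,635.20 = 3.2408.
EPS therefore changes by 3.2408 × (-16.0%) = -51.9%.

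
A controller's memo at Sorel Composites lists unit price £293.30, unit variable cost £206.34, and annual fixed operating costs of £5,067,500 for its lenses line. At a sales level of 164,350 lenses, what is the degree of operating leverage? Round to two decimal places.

Contribution at this volume is 164,350 × £86.96 = £14,291,876.00.
Subtracting fixed costs: EBIT = £14,291,876.00 − £5,067,500 = £9,224,376.00.
Degree of operating leverage = £14,291,876.00 / £9,224,376.00 = 1.5494.

1.55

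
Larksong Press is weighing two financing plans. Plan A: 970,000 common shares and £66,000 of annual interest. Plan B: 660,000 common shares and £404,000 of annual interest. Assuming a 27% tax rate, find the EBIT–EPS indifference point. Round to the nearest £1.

Set EPS_A = EPS_B: (EBIT − £66,000)(1 − 0.27) ÷ 970,000 = (EBIT − £404,000)(1 − 0.27) ÷ 660,000.
Cancelling (1 − t) and cross-multiplying: 660,000·(EBIT − 66,000) = 970,000·(EBIT − 404,000).
Solving, EBIT = (404,000·970,000 − 66,000·660,000) / (970,000 − 660,000) = 348,320,000,000 / 310,000 = 1,123,612.90.

£1,123,613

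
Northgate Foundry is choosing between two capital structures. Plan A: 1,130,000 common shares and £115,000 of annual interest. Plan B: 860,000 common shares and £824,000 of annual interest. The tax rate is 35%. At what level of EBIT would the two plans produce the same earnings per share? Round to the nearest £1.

£3,082,296

At indifference, (EBIT − 115,000)(1 − t)/1,130,000 = (EBIT − 824,000)(1 − t)/860,000.
The (1 − t) factor cancels: (EBIT − 115,000) × 860,000 = (EBIT − 824,000) × 1,130,000.
Solving, EBIT = (824,000·1,130,000 − 115,000·860,000) / (1,130,000 − 860,000) = 832,220,000,000 / 270,000 = 3,082,296.30.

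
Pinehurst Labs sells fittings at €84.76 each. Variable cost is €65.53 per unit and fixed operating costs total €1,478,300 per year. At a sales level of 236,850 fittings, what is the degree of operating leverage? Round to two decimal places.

1.48

Contribution at this volume is 236,850 × €19.23 = €4,554,625.50.
Operating income = contribution − fixed costs = €4,554,625.50 − €1,478,300 = €3,076,325.50.
DOL = contribution ÷ EBIT = €4,554,625.50 ÷ €3,076,325.50 = 1.4805.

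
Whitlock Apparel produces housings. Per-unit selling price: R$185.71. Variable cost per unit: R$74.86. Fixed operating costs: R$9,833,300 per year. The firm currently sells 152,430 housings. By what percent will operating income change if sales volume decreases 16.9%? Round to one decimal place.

-40.4%

Total contribution margin = 152,430 × R$110.85 = R$16,896,865.50.
EBIT = R$16,896,865.50 − R$9,833,300 = R$7,063,565.50.
DOL = contribution ÷ EBIT = R$16,896,865.50 ÷ R$7,063,565.50 = 2.3921.
Operating income changes by 2.3921 × -16.9% = -40.4%.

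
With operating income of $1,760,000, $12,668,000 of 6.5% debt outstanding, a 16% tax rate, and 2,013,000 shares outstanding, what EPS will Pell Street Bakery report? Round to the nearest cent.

Pre-tax income = $1,760,000 − $823,420.00 = $936,580.00.
After tax at 16%: net income = $936,580.00 × 0.84 = $786,727.20.
EPS = $786,727.20 ÷ 2,013,000 = $0.39.

$0.39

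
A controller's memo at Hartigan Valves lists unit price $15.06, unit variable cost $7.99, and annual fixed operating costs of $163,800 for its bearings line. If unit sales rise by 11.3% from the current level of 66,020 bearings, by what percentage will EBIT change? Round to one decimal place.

Total contribution margin = 66,020 × $7.07 = $466,761.40.
Operating income = contribution − fixed costs = $466,761.40 − $163,800 = $302,961.40.
So DOL = total CM / EBIT = $466,761.40 / $302,961.40 = 1.5407.
So EBIT moves 1.5407 × (+11.3%) = +17.4%.

+17.4%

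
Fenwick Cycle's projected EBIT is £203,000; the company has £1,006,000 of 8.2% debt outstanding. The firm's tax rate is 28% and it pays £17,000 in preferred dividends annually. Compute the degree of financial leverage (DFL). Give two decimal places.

2.10

Annual interest charges come to £82,492.00.
Pre-tax preferred-dividend burden = £17,000 ÷ (1 − 0.28) = £23,611.11.
DFL = EBIT ÷ [EBIT − I − D_p/(1−t)] = £203,000 ÷ [£203,000 − £82,492.00 − £23,611.11] = £203,000 ÷ £96,896.89 = 2.0950.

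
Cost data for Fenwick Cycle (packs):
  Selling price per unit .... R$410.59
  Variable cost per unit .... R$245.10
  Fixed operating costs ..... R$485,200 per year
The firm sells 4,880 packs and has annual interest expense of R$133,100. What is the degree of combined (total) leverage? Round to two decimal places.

Total contribution margin = 4,880 × R$165.49 = R$807,591.20.
EBIT = R$807,591.20 − R$485,200 = R$322,391.20. Interest = R$133,100.00.
DOL = R$807,591.20 ÷ R$322,391.20 = 2.5050; DFL = R$322,391.20 ÷ R$189,291.20 = 1.7031.
DCL = DOL × DFL = 2.5050 × 1.7031 = 4.2663.

4.27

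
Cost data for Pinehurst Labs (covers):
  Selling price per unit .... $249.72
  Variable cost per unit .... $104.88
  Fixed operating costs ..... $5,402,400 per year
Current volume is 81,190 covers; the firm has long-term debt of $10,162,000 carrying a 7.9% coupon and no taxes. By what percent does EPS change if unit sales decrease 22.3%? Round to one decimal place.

Total contribution margin = 81,190 × $144.84 = $11,759,559.60.
EBIT = $11,759,559.60 − $5,402,400 = $6,357,159.60.
After interest of $802,798.00, pre-tax earnings = $5,554,361.60.
DCL = total CM / (EBIT − I) = $11,759,559.60 / $5,554,361.60 = 2.1172.
%ΔEPS = DCL × %ΔSales = 2.1172 × -22.3% = -47.2%.

-47.2%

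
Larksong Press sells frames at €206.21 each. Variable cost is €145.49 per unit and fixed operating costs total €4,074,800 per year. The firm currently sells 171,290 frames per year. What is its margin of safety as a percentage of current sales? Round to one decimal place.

60.8%

Contribution margin per unit = €206.21 − €145.49 = €60.72. Break-even units = €4,074,800 ÷ €60.72 = 67,108.04; break-even revenue = 67,108.04 × €206.21 = €13,838,348.29.
Current sales = 171,290 × €206.21 = €35,321,710.90.
Margin of safety = (€35,321,710.90 − €13,838,348.29) ÷ €35,321,710.90 = 60.8%.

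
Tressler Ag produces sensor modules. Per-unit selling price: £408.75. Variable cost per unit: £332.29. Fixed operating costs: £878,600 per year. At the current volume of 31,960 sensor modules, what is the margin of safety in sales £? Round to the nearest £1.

£8,366,714

Each unit contributes £408.75 − £332.29 = £76.46. Break-even units = £878,600 ÷ £76.46 = 11,490.98; break-even revenue = 11,490.98 × £408.75 = £4,696,936.31.
Actual sales revenue = 31,960 × £408.75 = £13,063,650.00.
Margin of safety = £13,063,650.00 − £4,696,936.31 = £8,366,714.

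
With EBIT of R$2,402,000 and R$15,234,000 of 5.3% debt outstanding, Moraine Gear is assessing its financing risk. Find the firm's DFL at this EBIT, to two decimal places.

Interest = R$807,402.00.
DFL = EBIT ÷ (EBIT − I) = R$2,402,000 ÷ (R$2,402,000 − R$807,402.00) = R$2,402,000 ÷ R$1,594,598.00 = 1.5063.

1.51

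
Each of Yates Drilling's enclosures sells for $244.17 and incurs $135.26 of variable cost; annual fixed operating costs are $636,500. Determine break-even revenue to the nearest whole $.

$1,426,997

CM per unit = $244.17 − $135.26 = $108.91; CM ratio = $108.91 / $244.17 = 0.4460.
Break-even revenue = fixed costs × price ÷ CM = $636,500 × $244.17 ÷ $108.91 = $1,426,997.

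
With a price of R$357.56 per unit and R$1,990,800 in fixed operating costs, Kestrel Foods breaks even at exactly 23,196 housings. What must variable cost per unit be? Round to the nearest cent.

R$271.73

Contribution per unit must be FC / Q = R$1,990,800 / 23,196 = R$85.8251.
Hence VC = price − CM = R$357.56 − R$85.8251 = R$271.73.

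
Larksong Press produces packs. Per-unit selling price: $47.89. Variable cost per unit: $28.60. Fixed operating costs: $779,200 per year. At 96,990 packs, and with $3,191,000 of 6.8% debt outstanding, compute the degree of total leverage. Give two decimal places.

2.14

Contribution at this volume is 96,990 × $19.29 = $1,870,937.10.
EBIT = $1,870,937.10 − $779,200 = $1,091,737.10. Interest = $216,988.00.
DOL = $1,870,937.10 ÷ $1,091,737.10 = 1.7137; DFL = $1,091,737.10 ÷ $874,749.10 = 1.2481.
Combined leverage = 1.7137 × 1.2481 = 2.1389.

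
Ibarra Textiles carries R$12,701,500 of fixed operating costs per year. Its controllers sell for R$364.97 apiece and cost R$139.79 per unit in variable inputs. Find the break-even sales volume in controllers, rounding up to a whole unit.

56,406 controllers

Contribution margin per unit = R$364.97 − R$139.79 = R$225.18.
Break-even volume = fixed costs ÷ CM per unit = R$12,701,500 ÷ R$225.18 = 56,405.99, so 56,406 controllers.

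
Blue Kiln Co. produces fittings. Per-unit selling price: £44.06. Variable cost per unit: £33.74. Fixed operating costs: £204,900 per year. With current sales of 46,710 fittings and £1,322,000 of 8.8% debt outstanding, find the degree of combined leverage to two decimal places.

3.00

Total contribution margin = 46,710 × £10.32 = £482,047.20.
Subtracting fixed costs: EBIT = £482,047.20 − £204,900 = £277,147.20. Interest = £116,336.00.
DOL = £482,047.20 ÷ £277,147.20 = 1.7393; DFL = £277,147.20 ÷ £160,811.20 = 1.7234.
Combined leverage = 1.7393 × 1.7234 = 2.9975.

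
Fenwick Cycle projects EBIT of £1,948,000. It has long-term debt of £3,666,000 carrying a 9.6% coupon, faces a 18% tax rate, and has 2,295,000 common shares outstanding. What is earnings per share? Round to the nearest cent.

Pre-tax income = £1,948,000 − £351,936.00 = £1,596,064.00.
After tax at 18%: net income = £1,596,064.00 × 0.82 = £1,308,772.48.
Per share: £1,308,772.48 / 2,295,000 shares = £0.57.

£0.57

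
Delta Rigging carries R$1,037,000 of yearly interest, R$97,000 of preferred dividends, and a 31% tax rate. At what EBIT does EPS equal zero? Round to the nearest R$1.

R$1,177,580

Preferred dividends are paid after tax, so their pre-tax equivalent is R$97,000 ÷ (1 − 0.31) = R$140,579.71.
Financial break-even EBIT = interest + D_p ÷ (1 − t) = R$1,037,000 + R$140,579.71 = R$1,177,579.71.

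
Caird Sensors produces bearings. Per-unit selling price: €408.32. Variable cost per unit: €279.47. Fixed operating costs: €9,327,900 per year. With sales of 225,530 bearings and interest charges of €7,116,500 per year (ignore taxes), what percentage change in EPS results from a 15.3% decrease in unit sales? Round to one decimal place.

-35.2%

Total contribution margin = 225,530 × €128.85 = €29,059,540.50.
Operating income = contribution − fixed costs = €29,059,540.50 − €9,327,900 = €19,731,640.50.
Interest = €7,116,500.00, so EBIT − I = €12,615,140.50.
Degree of combined leverage = contribution ÷ (EBIT − I) = €29,059,540.50 ÷ €12,615,140.50 = 2.3035.
%ΔEPS = DCL × %ΔSales = 2.3035 × -15.3% = -35.2%.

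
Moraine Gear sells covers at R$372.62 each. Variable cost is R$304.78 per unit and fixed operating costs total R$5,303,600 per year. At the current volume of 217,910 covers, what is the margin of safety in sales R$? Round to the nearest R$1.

R$52,066,913

Contribution margin per unit = R$372.62 − R$304.78 = R$67.84. Break-even units = R$5,303,600 ÷ R$67.84 = 78,178.07; break-even revenue = 78,178.07 × R$372.62 = R$29,130,710.97.
Current sales = 217,910 × R$372.62 = R$81,197,624.20.
Margin of safety = R$81,197,624.20 − R$29,130,710.97 = R$52,066,913.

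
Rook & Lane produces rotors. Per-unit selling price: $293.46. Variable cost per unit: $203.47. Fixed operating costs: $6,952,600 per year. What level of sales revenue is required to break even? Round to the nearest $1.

CM per unit = $293.46 − $203.47 = $89.99; CM ratio = $89.99 / $293.46 = 0.3067.
Break-even revenue = fixed costs × price ÷ CM = $6,952,600 × $293.46 ÷ $89.99 = $22,672,630.

$22,672,630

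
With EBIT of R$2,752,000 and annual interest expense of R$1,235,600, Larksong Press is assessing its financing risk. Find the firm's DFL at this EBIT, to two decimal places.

Interest = R$1,235,600.00.
Degree of financial leverage = EBIT / (EBIT − interest) = R$2,752,000 / R$1,516,400.00 = 1.8148.

1.81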